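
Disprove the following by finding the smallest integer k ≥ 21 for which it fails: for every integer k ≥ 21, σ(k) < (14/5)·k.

A counterexample is any integer k ≥ 21 such that the claim fails; we check each in order.
The first 39 eligible values, up to k = 59, all satisfy the conclusion.
k = 60: σ(60) = 168; 168 ≥ 168.

k = 60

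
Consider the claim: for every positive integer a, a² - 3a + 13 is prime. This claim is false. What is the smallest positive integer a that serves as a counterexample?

For a = 1, 2, 3, 4, …, 9, 10, 11 the conclusion holds.
a = 12: a² - 3a + 13 = 121 = 11 × 11, composite.
Thus a = 12 disproves the claim, and no smaller a works.

a = 12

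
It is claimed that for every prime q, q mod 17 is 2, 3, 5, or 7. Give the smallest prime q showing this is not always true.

We need the least prime q for which the claim fails.
For q = 2, 3, 5, 7 the conclusion holds.
q = 11: 11 mod 17 = 11 — not in {2, 3, 5, 7}.
Thus q = 11 disproves the claim, and no smaller q works.

q = 11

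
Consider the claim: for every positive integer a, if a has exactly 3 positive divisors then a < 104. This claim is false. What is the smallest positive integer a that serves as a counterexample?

a = 121

We need the least positive integer a for which a has exactly 3 positive divisors but the claim fails.
The first 4 eligible values, up to a = 49, all satisfy the conclusion.
a = 121: τ(121) = 3; 121 ≥ 104.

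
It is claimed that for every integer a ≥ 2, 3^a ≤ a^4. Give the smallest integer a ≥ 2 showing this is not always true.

a = 8

A counterexample is any integer a ≥ 2 such that 3^a > a^4; we check each in order.
For a = 2, 3, 4, 5, 6, 7 the conclusion holds.
a = 8: 3^a = 6561 and a^4 = 4096, so 6561 > 4096.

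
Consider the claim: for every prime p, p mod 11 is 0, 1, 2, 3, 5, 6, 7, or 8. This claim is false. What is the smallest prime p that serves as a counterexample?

The first 10 eligible values, up to p = 29, all satisfy the conclusion.
p = 31: 31 mod 11 = 9 — not in {0, 1, 2, 3, 5, 6, 7, 8}.
Hence p = 31 is a counterexample.

p = 31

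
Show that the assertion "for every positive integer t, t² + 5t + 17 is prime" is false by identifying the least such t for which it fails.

t = 8

t = 1: t² + 5t + 17 = 23, prime.
t = 2: t² + 5t + 17 = 31, prime.
t = 3: t² + 5t + 17 = 41, prime.
t = 4: t² + 5t + 17 = 53, prime.
t = 5: t² + 5t + 17 = 67, prime.
t = 6: t² + 5t + 17 = 83, prime.
t = 7: t² + 5t + 17 = 101, prime.
t = 8: t² + 5t + 17 = 121 = 11 × 11, composite.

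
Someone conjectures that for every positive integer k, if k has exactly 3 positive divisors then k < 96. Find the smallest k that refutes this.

k = 121

For k = 4, 9, 25, 49 the conclusion holds.
k = 121: τ(121) = 3; 121 ≥ 96.
Thus k = 121 disproves the claim, and no smaller k works.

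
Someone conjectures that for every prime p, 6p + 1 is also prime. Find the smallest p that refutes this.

p = 19

p = 2: 6p + 1 = 13, prime.
p = 3: 6p + 1 = 19, prime.
p = 5: 6p + 1 = 31, prime.
p = 7: 6p + 1 = 43, prime.
p = 11: 6p + 1 = 67, prime.
p = 13: 6p + 1 = 79, prime.
p = 17: 6p + 1 = 103, prime.
p = 19: 6p + 1 = 115 = 5 × 23, not prime.
Hence p = 19 is a counterexample.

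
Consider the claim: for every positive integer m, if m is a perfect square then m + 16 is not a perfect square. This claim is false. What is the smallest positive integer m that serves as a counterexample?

m = 1: 1 + 16 = 17, not a perfect square.
m = 4: 4 + 16 = 20, not a perfect square.
m = 9: 9 = 3² and 9 + 16 = 25 = 5².

m = 9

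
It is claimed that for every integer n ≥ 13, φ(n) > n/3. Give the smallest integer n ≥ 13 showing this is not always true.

Check each integer n ≥ 13 in order until the claim fails.
The first 5 eligible values, up to n = 17, all satisfy the conclusion.
n = 18: φ(18) = 6 and 18/3 = 6, so φ(18) ≤ 18/3.
So n = 18 is the smallest counterexample.

n = 18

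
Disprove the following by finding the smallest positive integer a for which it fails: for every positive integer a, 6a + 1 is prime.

a = 4

We need the least positive integer a for which 6a + 1 is not prime.
For a = 1, 2, 3 the conclusion holds.
a = 4: 6a + 1 = 25 = 5 × 5, composite.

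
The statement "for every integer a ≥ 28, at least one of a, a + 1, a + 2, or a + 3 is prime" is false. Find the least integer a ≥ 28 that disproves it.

A counterexample is any integer a ≥ 28 such that a, a + 1, a + 2, a + 3 are all composite; we check each in order.
a = 28: 29 is prime.
a = 29: 29 is prime.
a = 30: 31 is prime.
a = 31: 31 is prime.
a = 32: 32 = 2 × 16; 33 = 3 × 11; 34 = 2 × 17; 35 = 5 × 7 — all composite.
Hence a = 32 is a counterexample.

a = 32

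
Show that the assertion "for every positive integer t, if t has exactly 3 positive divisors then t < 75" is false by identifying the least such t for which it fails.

The first 4 eligible values, up to t = 49, all satisfy the conclusion.
t = 121: τ(121) = 3; 121 ≥ 75.

t = 121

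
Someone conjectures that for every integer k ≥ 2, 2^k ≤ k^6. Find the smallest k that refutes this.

A counterexample is any integer k ≥ 2 such that 2^k > k^6; we check each in order.
The first 28 eligible values, up to k = 29, all satisfy the conclusion.
k = 30: 2^k = 1073741824 and k^6 = 729000000, so 1073741824 > 729000000.
Hence k = 30 is a counterexample.

k = 30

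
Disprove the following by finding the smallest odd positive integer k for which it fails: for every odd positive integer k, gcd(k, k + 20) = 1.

Check each odd positive integer k in order until gcd(k, k + 20) > 1.
For k = 1, 3 the conclusion holds.
k = 5: gcd(5, 25) = 5.
So k = 5 is the smallest counterexample.

k = 5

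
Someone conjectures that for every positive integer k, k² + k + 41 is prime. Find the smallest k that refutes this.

k = 40

A counterexample is any positive integer k such that k² + k + 41 is not prime; we check each in order.
For k = 1, 2, 3, 4, …, 37, 38, 39 the conclusion holds.
k = 40: k² + k + 41 = 1681 = 41 × 41, composite.
Thus k = 40 disproves the claim, and no smaller k works.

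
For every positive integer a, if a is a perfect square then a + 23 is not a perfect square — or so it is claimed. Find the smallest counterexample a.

A counterexample is any positive integer a such that a is a perfect square but a + 23 is a perfect square; we check each in order.
For a = 1, 4, 9, 16, 25, 36, 49, 64, 81, 100 the conclusion holds.
a = 121: 121 = 11² and 121 + 23 = 144 = 12².
Thus a = 121 disproves the claim, and no smaller a works.

a = 121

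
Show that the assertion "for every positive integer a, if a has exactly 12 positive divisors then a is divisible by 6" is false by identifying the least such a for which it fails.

a = 140

We need the least positive integer a for which a has exactly 12 positive divisors but a is not divisible by 6.
For a = 60, 72, 84, 90, 96, 108, 126, 132 the conclusion holds.
a = 140: τ(140) = 12; 140 mod 6 = 2.
Thus a = 140 disproves the claim, and no smaller a works.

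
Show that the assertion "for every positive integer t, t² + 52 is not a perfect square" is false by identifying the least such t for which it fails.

t = 12

We need the least positive integer t for which t² + 52 is a perfect square.
For t = 1, 2, 3, 4, …, 9, 10, 11 the conclusion holds.
t = 12: 12² + 52 = 196 = 14², a perfect square.
So t = 12 is the smallest counterexample.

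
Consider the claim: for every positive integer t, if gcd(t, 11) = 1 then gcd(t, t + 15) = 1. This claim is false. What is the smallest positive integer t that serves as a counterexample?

A counterexample is any positive integer t such that gcd(t, 11) = 1 but gcd(t, t + 15) > 1; we check each in order.
For t = 1, 2 the conclusion holds.
t = 3: gcd(3, 18) = 3.

t = 3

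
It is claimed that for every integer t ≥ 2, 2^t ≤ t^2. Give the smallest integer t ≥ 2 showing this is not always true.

t = 5

A counterexample is any integer t ≥ 2 such that 2^t > t^2; we check each in order.
For t = 2, 3, 4 the conclusion holds.
t = 5: 2^t = 32 and t^2 = 25, so 32 > 25.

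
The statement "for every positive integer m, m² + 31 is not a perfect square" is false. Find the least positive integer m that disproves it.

m = 15

A counterexample is any positive integer m such that m² + 31 is a perfect square; we check each in order.
For m = 1, 2, 3, 4, …, 12, 13, 14 the conclusion holds.
m = 15: 15² + 31 = 256 = 16², a perfect square.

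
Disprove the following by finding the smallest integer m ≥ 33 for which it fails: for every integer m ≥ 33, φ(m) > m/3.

A counterexample is any integer m ≥ 33 such that the claim fails; we check each in order.
For m = 33, 34, 35 the conclusion holds.
m = 36: φ(36) = 12 and 36/3 = 12, so φ(36) ≤ 36/3.

m = 36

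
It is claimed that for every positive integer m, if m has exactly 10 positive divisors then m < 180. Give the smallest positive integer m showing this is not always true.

m = 208

We need the least positive integer m for which m has exactly 10 positive divisors but the claim fails.
For m = 48, 80, 112, 162, 176 the conclusion holds.
m = 208: τ(208) = 10; 208 ≥ 180.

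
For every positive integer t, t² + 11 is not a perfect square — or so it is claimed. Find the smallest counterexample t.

The first 4 eligible values, up to t = 4, all satisfy the conclusion.
t = 5: 5² + 11 = 36 = 6², a perfect square.
So t = 5 is the smallest counterexample.

t = 5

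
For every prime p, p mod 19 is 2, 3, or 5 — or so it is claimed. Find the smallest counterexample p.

A counterexample is any prime p such that the claim fails; we check each in order.
For p = 2, 3, 5 the conclusion holds.
p = 7: 7 mod 19 = 7 — not in {2, 3, 5}.

p = 7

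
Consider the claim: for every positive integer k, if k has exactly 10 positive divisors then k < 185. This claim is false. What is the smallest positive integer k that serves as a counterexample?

k = 208

A counterexample is any positive integer k such that k has exactly 10 positive divisors but the claim fails; we check each in order.
k = 48: τ(48) = 10; 48 < 185.
k = 80: τ(80) = 10; 80 < 185.
k = 112: τ(112) = 10; 112 < 185.
k = 162: τ(162) = 10; 162 < 185.
k = 176: τ(176) = 10; 176 < 185.
k = 208: τ(208) = 10; 208 ≥ 185.
Thus k = 208 disproves the claim, and no smaller k works.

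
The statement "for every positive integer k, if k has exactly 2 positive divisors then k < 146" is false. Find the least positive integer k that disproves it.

k = 149

A counterexample is any positive integer k such that k has exactly 2 positive divisors but the claim fails; we check each in order.
For k = 2, 3, 5, 7, …, 131, 137, 139 the conclusion holds.
k = 149: τ(149) = 2; 149 ≥ 146.
Hence k = 149 is a counterexample.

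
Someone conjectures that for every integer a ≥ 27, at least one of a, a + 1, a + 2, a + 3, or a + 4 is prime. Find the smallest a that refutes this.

A counterexample is any integer a ≥ 27 such that a, a + 1, a + 2, a + 3, a + 4 are all composite; we check each in order.
a = 27: 29 is prime.
a = 28: 29 is prime.
a = 29: 29 is prime.
a = 30: 31 is prime.
a = 31: 31 is prime.
a = 32: 32 = 2 × 16; 33 = 3 × 11; 34 = 2 × 17; 35 = 5 × 7; 36 = 2 × 18 — all composite.

a = 32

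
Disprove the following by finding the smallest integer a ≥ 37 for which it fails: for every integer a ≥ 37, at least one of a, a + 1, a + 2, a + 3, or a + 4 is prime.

We need the least integer a ≥ 37 for which a, a + 1, a + 2, a + 3, a + 4 are all composite.
For a = 37, 38, 39, 40, …, 45, 46, 47 the conclusion holds.
a = 48: 48 = 2 × 24; 49 = 7 × 7; 50 = 2 × 25; 51 = 3 × 17; 52 = 2 × 26 — all composite.

a = 48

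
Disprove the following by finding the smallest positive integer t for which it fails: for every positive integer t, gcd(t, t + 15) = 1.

A counterexample is any positive integer t such that gcd(t, t + 15) > 1; we check each in order.
For t = 1, 2 the conclusion holds.
t = 3: gcd(3, 18) = 3.
So t = 3 is the smallest counterexample.

t = 3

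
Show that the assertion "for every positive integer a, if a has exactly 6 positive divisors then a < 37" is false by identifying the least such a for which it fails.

a = 44

A counterexample is any positive integer a such that a has exactly 6 positive divisors but the claim fails; we check each in order.
a = 12: τ(12) = 6; 12 < 37.
a = 18: τ(18) = 6; 18 < 37.
a = 20: τ(20) = 6; 20 < 37.
a = 28: τ(28) = 6; 28 < 37.
a = 32: τ(32) = 6; 32 < 37.
a = 44: τ(44) = 6; 44 ≥ 37.
Thus a = 44 disproves the claim, and no smaller a works.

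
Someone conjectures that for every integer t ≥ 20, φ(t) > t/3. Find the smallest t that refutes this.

Check each integer t ≥ 20 in order until the claim fails.
t = 20: φ(20) = 8 and 20/3 = 20/3, so φ(20) > 20/3.
t = 21: φ(21) = 12 and 21/3 = 7, so φ(21) > 21/3.
t = 22: φ(22) = 10 and 22/3 = 22/3, so φ(22) > 22/3.
t = 23: φ(23) = 22 and 23/3 = 23/3, so φ(23) > 23/3.
t = 24: φ(24) = 8 and 24/3 = 8, so φ(24) ≤ 24/3.
Thus t = 24 disproves the claim, and no smaller t works.

t = 24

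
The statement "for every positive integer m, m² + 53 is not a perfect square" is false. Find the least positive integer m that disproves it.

For m = 1, 2, 3, 4, …, 23, 24, 25 the conclusion holds.
m = 26: 26² + 53 = 729 = 27², a perfect square.

m = 26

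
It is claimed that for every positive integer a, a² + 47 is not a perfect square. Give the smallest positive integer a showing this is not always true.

a = 23

A counterexample is any positive integer a such that a² + 47 is a perfect square; we check each in order.
For a = 1, 2, 3, 4, …, 20, 21, 22 the conclusion holds.
a = 23: 23² + 47 = 576 = 24², a perfect square.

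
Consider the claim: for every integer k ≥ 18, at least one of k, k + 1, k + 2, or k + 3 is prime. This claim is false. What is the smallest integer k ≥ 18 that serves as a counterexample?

k = 24

A counterexample is any integer k ≥ 18 such that k, k + 1, k + 2, k + 3 are all composite; we check each in order.
k = 18: 19 is prime.
k = 19: 19 is prime.
k = 20: 23 is prime.
k = 21: 23 is prime.
k = 22: 23 is prime.
k = 23: 23 is prime.
k = 24: 24 = 2 × 12; 25 = 5 × 5; 26 = 2 × 13; 27 = 3 × 9 — all composite.
Hence k = 24 is a counterexample.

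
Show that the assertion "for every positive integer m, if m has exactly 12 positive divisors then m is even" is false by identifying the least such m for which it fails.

m = 315

For m = 60, 72, 84, 90, …, 294, 306, 308 the conclusion holds.
m = 315: divisors of 315: 12 divisors; 315 is odd.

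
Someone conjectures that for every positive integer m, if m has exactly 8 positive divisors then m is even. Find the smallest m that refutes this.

A counterexample is any positive integer m such that m has exactly 8 positive divisors but m is odd; we check each in order.
For m = 24, 30, 40, 42, …, 88, 102, 104 the conclusion holds.
m = 105: divisors of 105: 1, 3, 5, 7, 15, 21, 35, 105; 105 is odd.
So m = 105 is the smallest counterexample.

m = 105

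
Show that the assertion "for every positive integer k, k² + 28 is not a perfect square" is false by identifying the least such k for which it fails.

k = 6

A counterexample is any positive integer k such that k² + 28 is a perfect square; we check each in order.
For k = 1, 2, 3, 4, 5 the conclusion holds.
k = 6: 6² + 28 = 64 = 8², a perfect square.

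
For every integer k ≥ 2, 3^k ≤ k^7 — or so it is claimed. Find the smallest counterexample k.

Check each integer k ≥ 2 in order until 3^k > k^7.
The first 17 eligible values, up to k = 18, all satisfy the conclusion.
k = 19: 3^k = 1162261467 and k^7 = 893871739, so 1162261467 > 893871739.
Thus k = 19 disproves the claim, and no smaller k works.

k = 19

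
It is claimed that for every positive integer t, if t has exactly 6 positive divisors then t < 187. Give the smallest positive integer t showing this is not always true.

t = 188

A counterexample is any positive integer t such that t has exactly 6 positive divisors but the claim fails; we check each in order.
For t = 12, 18, 20, 28, …, 171, 172, 175 the conclusion holds.
t = 188: τ(188) = 6; 188 ≥ 187.
Hence t = 188 is a counterexample.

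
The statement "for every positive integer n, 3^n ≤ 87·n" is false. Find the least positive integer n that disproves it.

The first 5 eligible values, up to n = 5, all satisfy the conclusion.
n = 6: 3^n = 729 and 87·n = 522, so 729 > 522.
So n = 6 is the smallest counterexample.

n = 6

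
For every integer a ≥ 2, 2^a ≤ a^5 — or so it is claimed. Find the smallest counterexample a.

a = 23

Check each integer a ≥ 2 in order until 2^a > a^5.
The first 21 eligible values, up to a = 22, all satisfy the conclusion.
a = 23: 2^a = 8388608 and a^5 = 6436343, so 8388608 > 6436343.
Hence a = 23 is a counterexample.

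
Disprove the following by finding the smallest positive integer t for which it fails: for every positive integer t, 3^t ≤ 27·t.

Check each positive integer t in order until 3^t > 27·t.
For t = 1, 2, 3, 4 the conclusion holds.
t = 5: 3^t = 243 and 27·t = 135, so 243 > 135.

t = 5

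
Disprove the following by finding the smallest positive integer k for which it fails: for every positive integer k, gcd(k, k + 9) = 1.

k = 3

k = 1: gcd(1, 10) = 1.
k = 2: gcd(2, 11) = 1.
k = 3: gcd(3, 12) = 3.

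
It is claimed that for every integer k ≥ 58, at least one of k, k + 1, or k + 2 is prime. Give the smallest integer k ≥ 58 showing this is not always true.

k = 62

We need the least integer k ≥ 58 for which k, k + 1, k + 2 are all composite.
k = 58: 59 is prime.
k = 59: 59 is prime.
k = 60: 61 is prime.
k = 61: 61 is prime.
k = 62: 62 = 2 × 31; 63 = 3 × 21; 64 = 2 × 32 — all composite.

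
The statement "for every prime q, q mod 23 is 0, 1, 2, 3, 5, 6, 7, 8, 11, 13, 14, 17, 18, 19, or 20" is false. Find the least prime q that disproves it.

q = 61

A counterexample is any prime q such that the claim fails; we check each in order.
For q = 2, 3, 5, 7, …, 47, 53, 59 the conclusion holds.
q = 61: 61 mod 23 = 15 — not in {0, 1, 2, 3, 5, 6, 7, 8, 11, 13, 14, 17, 18, 19, 20}.
Hence q = 61 is a counterexample.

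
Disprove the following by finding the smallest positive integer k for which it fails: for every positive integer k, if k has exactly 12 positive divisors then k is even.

A counterexample is any positive integer k such that k has exactly 12 positive divisors but k is odd; we check each in order.
The first 24 eligible values, up to k = 308, all satisfy the conclusion.
k = 315: divisors of 315: 12 divisors; 315 is odd.

k = 315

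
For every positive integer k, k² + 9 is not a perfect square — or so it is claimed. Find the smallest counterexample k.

We need the least positive integer k for which k² + 9 is a perfect square.
For k = 1, 2, 3 the conclusion holds.
k = 4: 4² + 9 = 25 = 5², a perfect square.
Thus k = 4 disproves the claim, and no smaller k works.

k = 4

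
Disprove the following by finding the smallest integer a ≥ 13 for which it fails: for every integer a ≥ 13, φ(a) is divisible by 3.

a = 15

We need the least integer a ≥ 13 for which φ(a) is not divisible by 3.
a = 13: φ(13) = 12; 12 mod 3 = 0.
a = 14: φ(14) = 6; 6 mod 3 = 0.
a = 15: φ(15) = 8; 8 mod 3 = 2.
Hence a = 15 is a counterexample.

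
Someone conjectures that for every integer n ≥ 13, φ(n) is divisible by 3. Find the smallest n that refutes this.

Check each integer n ≥ 13 in order until φ(n) is not divisible by 3.
n = 13: φ(13) = 12; 12 mod 3 = 0.
n = 14: φ(14) = 6; 6 mod 3 = 0.
n = 15: φ(15) = 8; 8 mod 3 = 2.

n = 15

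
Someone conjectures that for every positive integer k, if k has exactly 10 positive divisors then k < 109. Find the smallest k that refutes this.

A counterexample is any positive integer k such that k has exactly 10 positive divisors but the claim fails; we check each in order.
k = 48: τ(48) = 10; 48 < 109.
k = 80: τ(80) = 10; 80 < 109.
k = 112: τ(112) = 10; 112 ≥ 109.

k = 112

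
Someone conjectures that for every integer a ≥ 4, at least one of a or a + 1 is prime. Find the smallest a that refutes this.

a = 8

Check each integer a ≥ 4 in order until a, a + 1 are both composite.
For a = 4, 5, 6, 7 the conclusion holds.
a = 8: 8 = 2 × 4; 9 = 3 × 3 — both composite.
Thus a = 8 disproves the claim, and no smaller a works.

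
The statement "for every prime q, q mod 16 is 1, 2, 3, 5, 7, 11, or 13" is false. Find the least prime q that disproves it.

We need the least prime q for which the claim fails.
For q = 2, 3, 5, 7, 11, 13, 17, 19, 23, 29 the conclusion holds.
q = 31: 31 mod 16 = 15 — not in {1, 2, 3, 5, 7, 11, 13}.
Thus q = 31 disproves the claim, and no smaller q works.

q = 31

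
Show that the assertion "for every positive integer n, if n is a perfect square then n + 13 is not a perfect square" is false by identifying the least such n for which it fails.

We need the least positive integer n for which n is a perfect square but n + 13 is a perfect square.
The first 5 eligible values, up to n = 25, all satisfy the conclusion.
n = 36: 36 = 6² and 36 + 13 = 49 = 7².

n = 36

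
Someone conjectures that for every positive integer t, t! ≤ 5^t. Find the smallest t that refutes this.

t = 12

We need the least positive integer t for which t! > 5^t.
The first 11 eligible values, up to t = 11, all satisfy the conclusion.
t = 12: t! = 479001600 and 5^t = 244140625, so 479001600 > 244140625.
Thus t = 12 disproves the claim, and no smaller t works.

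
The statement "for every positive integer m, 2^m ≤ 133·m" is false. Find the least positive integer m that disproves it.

Check each positive integer m in order until 2^m > 133·m.
The first 10 eligible values, up to m = 10, all satisfy the conclusion.
m = 11: 2^m = 2048 and 133·m = 1463, so 2048 > 1463.
Thus m = 11 disproves the claim, and no smaller m works.

m = 11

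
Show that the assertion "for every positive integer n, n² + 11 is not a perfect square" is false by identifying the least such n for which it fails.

n = 5

Check each positive integer n in order until n² + 11 is a perfect square.
n = 1: 1² + 11 = 12, not a perfect square.
n = 2: 2² + 11 = 15, not a perfect square.
n = 3: 3² + 11 = 20, not a perfect square.
n = 4: 4² + 11 = 27, not a perfect square.
n = 5: 5² + 11 = 36 = 6², a perfect square.
Thus n = 5 disproves the claim, and no smaller n works.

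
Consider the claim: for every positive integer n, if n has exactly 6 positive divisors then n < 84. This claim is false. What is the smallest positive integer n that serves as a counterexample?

n = 92

We need the least positive integer n for which n has exactly 6 positive divisors but the claim fails.
For n = 12, 18, 20, 28, …, 68, 75, 76 the conclusion holds.
n = 92: τ(92) = 6; 92 ≥ 84.
So n = 92 is the smallest counterexample.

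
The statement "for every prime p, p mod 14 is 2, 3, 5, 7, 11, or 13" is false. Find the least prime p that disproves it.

p = 23

p = 2: 2 mod 14 = 2.
p = 3: 3 mod 14 = 3.
p = 5: 5 mod 14 = 5.
p = 7: 7 mod 14 = 7.
p = 11: 11 mod 14 = 11.
p = 13: 13 mod 14 = 13.
p = 17: 17 mod 14 = 3.
p = 19: 19 mod 14 = 5.
p = 23: 23 mod 14 = 9 — not in {2, 3, 5, 7, 11, 13}.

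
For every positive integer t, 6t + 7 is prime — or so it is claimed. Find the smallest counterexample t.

For t = 1, 2 the conclusion holds.
t = 3: 6t + 7 = 25 = 5 × 5, composite.

t = 3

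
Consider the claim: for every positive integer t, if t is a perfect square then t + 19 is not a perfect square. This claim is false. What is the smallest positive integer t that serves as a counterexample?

t = 81

t = 1: 1 + 19 = 20, not a perfect square.
t = 4: 4 + 19 = 23, not a perfect square.
t = 9: 9 + 19 = 28, not a perfect square.
t = 16: 16 + 19 = 35, not a perfect square.
t = 25: 25 + 19 = 44, not a perfect square.
t = 36: 36 + 19 = 55, not a perfect square.
t = 49: 49 + 19 = 68, not a perfect square.
t = 64: 64 + 19 = 83, not a perfect square.
t = 81: 81 = 9² and 81 + 19 = 100 = 10².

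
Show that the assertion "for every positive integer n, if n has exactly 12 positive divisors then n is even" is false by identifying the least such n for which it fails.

n = 315

For n = 60, 72, 84, 90, …, 294, 306, 308 the conclusion holds.
n = 315: divisors of 315: 12 divisors; 315 is odd.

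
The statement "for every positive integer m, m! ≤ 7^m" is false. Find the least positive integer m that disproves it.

A counterexample is any positive integer m such that m! > 7^m; we check each in order.
For m = 1, 2, 3, 4, …, 14, 15, 16 the conclusion holds.
m = 17: m! = 355687428096000 and 7^m = 232630513987207, so 355687428096000 > 232630513987207.

m = 17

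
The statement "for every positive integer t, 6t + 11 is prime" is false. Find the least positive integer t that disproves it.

Check each positive integer t in order until 6t + 11 is not prime.
For t = 1, 2, 3 the conclusion holds.
t = 4: 6t + 11 = 35 = 5 × 7, composite.
Thus t = 4 disproves the claim, and no smaller t works.

t = 4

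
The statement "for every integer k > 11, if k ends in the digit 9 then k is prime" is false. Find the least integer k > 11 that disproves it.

A counterexample is any integer k > 11 such that k ends in the digit 9 but k is not prime; we check each in order.
k = 19: 19 ends in 9 and is prime.
k = 29: 29 ends in 9 and is prime.
k = 39: 39 ends in 9; 39 = 3 × 13, composite.

k = 39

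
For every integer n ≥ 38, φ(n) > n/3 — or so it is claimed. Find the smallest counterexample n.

n = 38: φ(38) = 18 and 38/3 = 38/3, so φ(38) > 38/3.
n = 39: φ(39) = 24 and 39/3 = 13, so φ(39) > 39/3.
n = 40: φ(40) = 16 and 40/3 = 40/3, so φ(40) > 40/3.
n = 41: φ(41) = 40 and 41/3 = 41/3, so φ(41) > 41/3.
n = 42: φ(42) = 12 and 42/3 = 14, so φ(42) ≤ 42/3.
Hence n = 42 is a counterexample.

n = 42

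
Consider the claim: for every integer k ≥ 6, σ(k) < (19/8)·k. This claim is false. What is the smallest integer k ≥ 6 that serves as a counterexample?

k = 24

We need the least integer k ≥ 6 for which the claim fails.
The first 18 eligible values, up to k = 23, all satisfy the conclusion.
k = 24: σ(24) = 60; 60 ≥ 57.
Hence k = 24 is a counterexample.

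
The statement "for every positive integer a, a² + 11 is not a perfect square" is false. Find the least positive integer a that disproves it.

Check each positive integer a in order until a² + 11 is a perfect square.
The first 4 eligible values, up to a = 4, all satisfy the conclusion.
a = 5: 5² + 11 = 36 = 6², a perfect square.
Thus a = 5 disproves the claim, and no smaller a works.

a = 5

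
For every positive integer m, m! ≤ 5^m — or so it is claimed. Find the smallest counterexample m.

m = 12

We need the least positive integer m for which m! > 5^m.
For m = 1, 2, 3, 4, …, 9, 10, 11 the conclusion holds.
m = 12: m! = 479001600 and 5^m = 244140625, so 479001600 > 244140625.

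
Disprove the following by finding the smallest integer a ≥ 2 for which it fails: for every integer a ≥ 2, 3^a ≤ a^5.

a = 11

For a = 2, 3, 4, 5, 6, 7, 8, 9, 10 the conclusion holds.
a = 11: 3^a = 177147 and a^5 = 161051, so 177147 > 161051.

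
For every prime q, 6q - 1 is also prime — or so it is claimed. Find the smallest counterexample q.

A counterexample is any prime q such that 6q - 1 is not prime; we check each in order.
q = 2: 6q - 1 = 11, prime.
q = 3: 6q - 1 = 17, prime.
q = 5: 6q - 1 = 29, prime.
q = 7: 6q - 1 = 41, prime.
q = 11: 6q - 1 = 65 = 5 × 13, not prime.

q = 11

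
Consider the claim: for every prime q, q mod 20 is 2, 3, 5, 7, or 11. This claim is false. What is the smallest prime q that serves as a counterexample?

We need the least prime q for which the claim fails.
For q = 2, 3, 5, 7, 11 the conclusion holds.
q = 13: 13 mod 20 = 13 — not in {2, 3, 5, 7, 11}.
Thus q = 13 disproves the claim, and no smaller q works.

q = 13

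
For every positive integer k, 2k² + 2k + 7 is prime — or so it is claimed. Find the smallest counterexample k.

k = 1: 2k² + 2k + 7 = 11, prime.
k = 2: 2k² + 2k + 7 = 19, prime.
k = 3: 2k² + 2k + 7 = 31, prime.
k = 4: 2k² + 2k + 7 = 47, prime.
k = 5: 2k² + 2k + 7 = 67, prime.
k = 6: 2k² + 2k + 7 = 91 = 7 × 13, composite.
So k = 6 is the smallest counterexample.

k = 6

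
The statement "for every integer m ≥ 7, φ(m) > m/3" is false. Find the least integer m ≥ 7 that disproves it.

m = 12

We need the least integer m ≥ 7 for which the claim fails.
For m = 7, 8, 9, 10, 11 the conclusion holds.
m = 12: φ(12) = 4 and 12/3 = 4, so φ(12) ≤ 12/3.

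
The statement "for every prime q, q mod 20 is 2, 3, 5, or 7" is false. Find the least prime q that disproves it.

q = 2: 2 mod 20 = 2.
q = 3: 3 mod 20 = 3.
q = 5: 5 mod 20 = 5.
q = 7: 7 mod 20 = 7.
q = 11: 11 mod 20 = 11 — not in {2, 3, 5, 7}.
So q = 11 is the smallest counterexample.

q = 11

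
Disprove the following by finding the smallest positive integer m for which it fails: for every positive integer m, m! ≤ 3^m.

Check each positive integer m in order until m! > 3^m.
For m = 1, 2, 3, 4, 5, 6 the conclusion holds.
m = 7: m! = 5040 and 3^m = 2187, so 5040 > 2187.

m = 7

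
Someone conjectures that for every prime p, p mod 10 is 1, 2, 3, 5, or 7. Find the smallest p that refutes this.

p = 19

A counterexample is any prime p such that the claim fails; we check each in order.
p = 2: 2 mod 10 = 2.
p = 3: 3 mod 10 = 3.
p = 5: 5 mod 10 = 5.
p = 7: 7 mod 10 = 7.
p = 11: 11 mod 10 = 1.
p = 13: 13 mod 10 = 3.
p = 17: 17 mod 10 = 7.
p = 19: 19 mod 10 = 9 — not in {1, 2, 3, 5, 7}.
Thus p = 19 disproves the claim, and no smaller p works.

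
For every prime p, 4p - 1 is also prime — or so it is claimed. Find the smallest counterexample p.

A counterexample is any prime p such that 4p - 1 is not prime; we check each in order.
p = 2: 4p - 1 = 7, prime.
p = 3: 4p - 1 = 11, prime.
p = 5: 4p - 1 = 19, prime.
p = 7: 4p - 1 = 27 = 3 × 9, not prime.
So p = 7 is the smallest counterexample.

p = 7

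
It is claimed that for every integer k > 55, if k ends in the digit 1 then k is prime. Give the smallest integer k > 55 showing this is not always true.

k = 81

We need the least integer k > 55 for which k ends in the digit 1 but k is not prime.
For k = 61, 71 the conclusion holds.
k = 81: 81 ends in 1; 81 = 3 × 27, composite.
Thus k = 81 disproves the claim, and no smaller k works.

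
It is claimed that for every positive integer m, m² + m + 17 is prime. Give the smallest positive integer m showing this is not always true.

We need the least positive integer m for which m² + m + 17 is not prime.
For m = 1, 2, 3, 4, …, 13, 14, 15 the conclusion holds.
m = 16: m² + m + 17 = 289 = 17 × 17, composite.

m = 16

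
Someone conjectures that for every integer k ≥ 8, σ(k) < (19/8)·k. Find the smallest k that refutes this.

k = 24

The first 16 eligible values, up to k = 23, all satisfy the conclusion.
k = 24: σ(24) = 60; 60 ≥ 57.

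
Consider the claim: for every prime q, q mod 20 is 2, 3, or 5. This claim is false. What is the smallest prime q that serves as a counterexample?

q = 7

Check each prime q in order until the claim fails.
q = 2: 2 mod 20 = 2.
q = 3: 3 mod 20 = 3.
q = 5: 5 mod 20 = 5.
q = 7: 7 mod 20 = 7 — not in {2, 3, 5}.
So q = 7 is the smallest counterexample.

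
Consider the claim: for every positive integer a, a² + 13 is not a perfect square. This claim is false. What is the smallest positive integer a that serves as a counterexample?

Check each positive integer a in order until a² + 13 is a perfect square.
The first 5 eligible values, up to a = 5, all satisfy the conclusion.
a = 6: 6² + 13 = 49 = 7², a perfect square.

a = 6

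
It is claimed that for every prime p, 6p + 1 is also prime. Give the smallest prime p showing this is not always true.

p = 19

For p = 2, 3, 5, 7, 11, 13, 17 the conclusion holds.
p = 19: 6p + 1 = 115 = 5 × 23, not prime.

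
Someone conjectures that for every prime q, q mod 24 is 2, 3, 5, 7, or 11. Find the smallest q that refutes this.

q = 2: 2 mod 24 = 2.
q = 3: 3 mod 24 = 3.
q = 5: 5 mod 24 = 5.
q = 7: 7 mod 24 = 7.
q = 11: 11 mod 24 = 11.
q = 13: 13 mod 24 = 13 — not in {2, 3, 5, 7, 11}.

q = 13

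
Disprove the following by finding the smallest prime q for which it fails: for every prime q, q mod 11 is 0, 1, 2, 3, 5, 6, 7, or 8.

A counterexample is any prime q such that the claim fails; we check each in order.
For q = 2, 3, 5, 7, 11, 13, 17, 19, 23, 29 the conclusion holds.
q = 31: 31 mod 11 = 9 — not in {0, 1, 2, 3, 5, 6, 7, 8}.
Hence q = 31 is a counterexample.

q = 31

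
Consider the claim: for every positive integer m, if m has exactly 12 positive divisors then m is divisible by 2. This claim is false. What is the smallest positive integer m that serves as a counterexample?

m = 315

For m = 60, 72, 84, 90, …, 294, 306, 308 the conclusion holds.
m = 315: τ(315) = 12; 315 mod 2 = 1.
So m = 315 is the smallest counterexample.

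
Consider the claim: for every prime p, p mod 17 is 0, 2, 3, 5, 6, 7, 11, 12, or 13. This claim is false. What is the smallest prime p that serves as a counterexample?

We need the least prime p for which the claim fails.
For p = 2, 3, 5, 7, 11, 13, 17, 19, 23, 29 the conclusion holds.
p = 31: 31 mod 17 = 14 — not in {0, 2, 3, 5, 6, 7, 11, 12, 13}.
Hence p = 31 is a counterexample.

p = 31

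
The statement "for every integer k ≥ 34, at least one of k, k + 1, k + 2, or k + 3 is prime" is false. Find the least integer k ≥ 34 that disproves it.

A counterexample is any integer k ≥ 34 such that k, k + 1, k + 2, k + 3 are all composite; we check each in order.
For k = 34, 35, 36, 37, …, 45, 46, 47 the conclusion holds.
k = 48: 48 = 2 × 24; 49 = 7 × 7; 50 = 2 × 25; 51 = 3 × 17 — all composite.

k = 48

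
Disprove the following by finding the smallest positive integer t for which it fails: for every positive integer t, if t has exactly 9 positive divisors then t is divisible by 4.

t = 225

A counterexample is any positive integer t such that t has exactly 9 positive divisors but t is not divisible by 4; we check each in order.
For t = 36, 100, 196 the conclusion holds.
t = 225: τ(225) = 9; 225 mod 4 = 1.
Hence t = 225 is a counterexample.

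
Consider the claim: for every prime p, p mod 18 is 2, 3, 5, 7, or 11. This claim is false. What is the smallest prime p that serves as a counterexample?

Check each prime p in order until the claim fails.
The first 5 eligible values, up to p = 11, all satisfy the conclusion.
p = 13: 13 mod 18 = 13 — not in {2, 3, 5, 7, 11}.

p = 13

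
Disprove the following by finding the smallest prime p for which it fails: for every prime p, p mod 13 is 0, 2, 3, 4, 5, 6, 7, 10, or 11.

A counterexample is any prime p such that the claim fails; we check each in order.
The first 14 eligible values, up to p = 43, all satisfy the conclusion.
p = 47: 47 mod 13 = 8 — not in {0, 2, 3, 4, 5, 6, 7, 10, 11}.

p = 47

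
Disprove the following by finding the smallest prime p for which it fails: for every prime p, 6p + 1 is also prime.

Check each prime p in order until 6p + 1 is not prime.
For p = 2, 3, 5, 7, 11, 13, 17 the conclusion holds.
p = 19: 6p + 1 = 115 = 5 × 23, not prime.

p = 19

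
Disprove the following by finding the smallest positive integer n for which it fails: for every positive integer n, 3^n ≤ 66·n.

n = 6

A counterexample is any positive integer n such that 3^n > 66·n; we check each in order.
n = 1: 3^n = 3 and 66·n = 66, so 3 ≤ 66.
n = 2: 3^n = 9 and 66·n = 132, so 9 ≤ 132.
n = 3: 3^n = 27 and 66·n = 198, so 27 ≤ 198.
n = 4: 3^n = 81 and 66·n = 264, so 81 ≤ 264.
n = 5: 3^n = 243 and 66·n = 330, so 243 ≤ 330.
n = 6: 3^n = 729 and 66·n = 396, so 729 > 396.
Hence n = 6 is a counterexample.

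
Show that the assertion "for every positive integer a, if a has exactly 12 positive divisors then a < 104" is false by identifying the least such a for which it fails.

a = 108

A counterexample is any positive integer a such that a has exactly 12 positive divisors but the claim fails; we check each in order.
a = 60: τ(60) = 12; 60 < 104.
a = 72: τ(72) = 12; 72 < 104.
a = 84: τ(84) = 12; 84 < 104.
a = 90: τ(90) = 12; 90 < 104.
a = 96: τ(96) = 12; 96 < 104.
a = 108: τ(108) = 12; 108 ≥ 104.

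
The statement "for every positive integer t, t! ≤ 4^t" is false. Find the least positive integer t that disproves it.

We need the least positive integer t for which t! > 4^t.
The first 8 eligible values, up to t = 8, all satisfy the conclusion.
t = 9: t! = 362880 and 4^t = 262144, so 362880 > 262144.

t = 9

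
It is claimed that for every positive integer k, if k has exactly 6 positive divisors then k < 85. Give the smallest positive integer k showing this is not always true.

For k = 12, 18, 20, 28, …, 68, 75, 76 the conclusion holds.
k = 92: τ(92) = 6; 92 ≥ 85.

k = 92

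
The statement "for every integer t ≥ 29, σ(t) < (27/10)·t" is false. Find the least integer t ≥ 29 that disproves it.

t = 60

For t = 29, 30, 31, 32, …, 57, 58, 59 the conclusion holds.
t = 60: σ(60) = 168; 168 ≥ 162.
So t = 60 is the smallest counterexample.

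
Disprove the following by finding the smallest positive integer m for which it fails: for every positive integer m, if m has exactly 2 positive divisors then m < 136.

m = 137

A counterexample is any positive integer m such that m has exactly 2 positive divisors but the claim fails; we check each in order.
For m = 2, 3, 5, 7, …, 113, 127, 131 the conclusion holds.
m = 137: τ(137) = 2; 137 ≥ 136.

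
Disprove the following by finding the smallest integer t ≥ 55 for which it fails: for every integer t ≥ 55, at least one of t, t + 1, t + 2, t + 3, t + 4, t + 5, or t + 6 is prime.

t = 90

Check each integer t ≥ 55 in order until t, t + 1, t + 2, t + 3, t + 4, t + 5, t + 6 are all composite.
For t = 55, 56, 57, 58, …, 87, 88, 89 the conclusion holds.
t = 90: 90 = 2 × 45; 91 = 7 × 13; 92 = 2 × 46; 93 = 3 × 31; 94 = 2 × 47; 95 = 5 × 19; 96 = 2 × 48 — all composite.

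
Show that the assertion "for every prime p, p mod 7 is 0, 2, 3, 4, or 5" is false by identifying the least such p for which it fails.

p = 2: 2 mod 7 = 2.
p = 3: 3 mod 7 = 3.
p = 5: 5 mod 7 = 5.
p = 7: 7 mod 7 = 0.
p = 11: 11 mod 7 = 4.
p = 13: 13 mod 7 = 6 — not in {0, 2, 3, 4, 5}.
So p = 13 is the smallest counterexample.

p = 13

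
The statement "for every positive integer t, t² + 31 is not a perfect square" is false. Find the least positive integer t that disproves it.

t = 15

The first 14 eligible values, up to t = 14, all satisfy the conclusion.
t = 15: 15² + 31 = 256 = 16², a perfect square.
Hence t = 15 is a counterexample.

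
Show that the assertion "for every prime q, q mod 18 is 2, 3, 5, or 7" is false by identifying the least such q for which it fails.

q = 11

We need the least prime q for which the claim fails.
The first 4 eligible values, up to q = 7, all satisfy the conclusion.
q = 11: 11 mod 18 = 11 — not in {2, 3, 5, 7}.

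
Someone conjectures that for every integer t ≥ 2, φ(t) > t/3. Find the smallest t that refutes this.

t = 6

The first 4 eligible values, up to t = 5, all satisfy the conclusion.
t = 6: φ(6) = 2 and 6/3 = 2, so φ(6) ≤ 6/3.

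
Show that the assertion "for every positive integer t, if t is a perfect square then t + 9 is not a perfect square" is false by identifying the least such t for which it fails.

A counterexample is any positive integer t such that t is a perfect square but t + 9 is a perfect square; we check each in order.
t = 1: 1 + 9 = 10, not a perfect square.
t = 4: 4 + 9 = 13, not a perfect square.
t = 9: 9 + 9 = 18, not a perfect square.
t = 16: 16 = 4² and 16 + 9 = 25 = 5².
Hence t = 16 is a counterexample.

t = 16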